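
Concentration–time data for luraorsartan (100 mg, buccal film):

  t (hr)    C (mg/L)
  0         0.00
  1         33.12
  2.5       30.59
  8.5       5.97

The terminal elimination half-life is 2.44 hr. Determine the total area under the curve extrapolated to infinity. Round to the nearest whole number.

AUC = 195 mg/L·hr

Trapezoidal AUC_0→8.5:
  [0→1]: (0.00+33.12)/2 × 1 = 16.56
  [1→2.5]: (33.12+30.59)/2 × 1.5 = 47.7825
  [2.5→8.5]: (30.59+5.97)/2 × 6 = 109.68
  Sum = 174.0225 mg/L·hr
k_e = ln2 / t½ = 0.693147 / 2.44 = 0.2841 hr^-1
Extrapolated tail: C_last / k_e = 5.97 / 0.2841 = 21.014
AUC_0→∞ = 174.0225 + 21.014 = 195.0365 mg/L·hr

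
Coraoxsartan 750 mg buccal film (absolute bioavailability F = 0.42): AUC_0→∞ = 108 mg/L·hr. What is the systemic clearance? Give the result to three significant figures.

CL = 2.92 L/hr

CL = F × Dose / AUC_0→∞
   = 0.42 × 750 / 108 = 2.91667 L/hr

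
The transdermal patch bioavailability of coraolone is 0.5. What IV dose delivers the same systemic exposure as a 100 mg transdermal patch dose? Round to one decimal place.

Systemic exposure from an extravascular dose = F × D_ev, so the equivalent IV dose is F × D_ev.
D_iv = F × D_ev = 0.5 × 100 = 50 mg

D_iv = 50.0 mg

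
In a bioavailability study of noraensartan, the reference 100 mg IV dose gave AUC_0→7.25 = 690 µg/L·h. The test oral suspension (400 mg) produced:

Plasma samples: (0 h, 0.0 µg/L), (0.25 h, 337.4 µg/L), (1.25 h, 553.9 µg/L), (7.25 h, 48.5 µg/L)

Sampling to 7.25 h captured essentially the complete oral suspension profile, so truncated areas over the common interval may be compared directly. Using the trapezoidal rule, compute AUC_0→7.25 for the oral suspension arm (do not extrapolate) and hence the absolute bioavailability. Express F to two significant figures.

Trapezoidal AUC_0→7.25 (oral suspension):
  [0→0.25]: (0.0+337.4)/2 × 0.25 = 42.175
  [0.25→1.25]: (337.4+553.9)/2 × 1 = 445.65
  [1.25→7.25]: (553.9+48.5)/2 × 6 = 1807.2
  Sum = 2295.025 µg/L·h
F = (AUC_ev/D_ev)/(AUC_iv/D_iv) = (2295.025/400)/(690/100) = 5.7375625/6.9 = 0.8315

F = 0.83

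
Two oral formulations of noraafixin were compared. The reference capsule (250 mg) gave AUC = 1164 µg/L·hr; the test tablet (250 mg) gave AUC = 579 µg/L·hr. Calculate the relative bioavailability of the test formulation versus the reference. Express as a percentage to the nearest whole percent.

F_rel = 50%

F_rel = (AUC_test/D_test) / (AUC_ref/D_ref)
      = (579/250) / (1164/250)
      = 2.316 / 4.656 = 0.4974 = 49.74%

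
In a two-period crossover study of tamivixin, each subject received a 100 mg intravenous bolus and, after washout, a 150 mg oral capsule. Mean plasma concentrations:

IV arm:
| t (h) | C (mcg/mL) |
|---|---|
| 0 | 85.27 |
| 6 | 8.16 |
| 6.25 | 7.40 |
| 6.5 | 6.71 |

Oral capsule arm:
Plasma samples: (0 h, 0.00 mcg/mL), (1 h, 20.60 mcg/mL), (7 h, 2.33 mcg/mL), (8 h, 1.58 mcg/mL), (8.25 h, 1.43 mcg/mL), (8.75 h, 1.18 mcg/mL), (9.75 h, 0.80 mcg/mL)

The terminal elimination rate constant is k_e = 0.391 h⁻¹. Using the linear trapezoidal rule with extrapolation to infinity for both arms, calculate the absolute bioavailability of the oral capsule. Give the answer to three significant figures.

F = 0.188

Trapezoidal AUC_0→6.5 (IV):
  [0→6]: (85.27+8.16)/2 × 6 = 280.29
  [6→6.25]: (8.16+7.40)/2 × 0.25 = 1.945
  [6.25→6.5]: (7.40+6.71)/2 × 0.25 = 1.76375
  Sum = 283.99875 mcg/mL·h
IV tail: 6.71/0.391 = 17.161; AUC_iv,0→∞ = 283.99875 + 17.161 = 301.15975 mcg/mL·h
Trapezoidal AUC_0→9.75 (oral capsule):
  [0→1]: (0.00+20.60)/2 × 1 = 10.3
  [1→7]: (20.60+2.33)/2 × 6 = 68.79
  [7→8]: (2.33+1.58)/2 × 1 = 1.955
  [8→8.25]: (1.58+1.43)/2 × 0.25 = 0.37625
  [8.25→8.75]: (1.43+1.18)/2 × 0.5 = 0.6525
  [8.75→9.75]: (1.18+0.80)/2 × 1 = 0.99
  Sum = 83.06375 mcg/mL·h
oral capsule tail: 0.80/0.391 = 2.046; AUC_ev,0→∞ = 83.06375 + 2.046 = 85.10975 mcg/mL·h
F = (AUC_ev/D_ev)/(AUC_iv/D_iv) = (85.10975/150)/(301.15975/100) = 0.567398/3.0115975 = 0.1884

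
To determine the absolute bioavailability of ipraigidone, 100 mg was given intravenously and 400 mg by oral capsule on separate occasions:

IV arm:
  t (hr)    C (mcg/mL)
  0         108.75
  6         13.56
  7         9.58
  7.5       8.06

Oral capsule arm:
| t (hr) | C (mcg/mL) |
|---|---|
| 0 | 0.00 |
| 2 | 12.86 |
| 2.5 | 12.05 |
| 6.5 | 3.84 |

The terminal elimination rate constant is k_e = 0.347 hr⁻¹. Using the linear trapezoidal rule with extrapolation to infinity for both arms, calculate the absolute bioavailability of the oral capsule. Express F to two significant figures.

Trapezoidal AUC_0→7.5 (IV):
  [0→6]: (108.75+13.56)/2 × 6 = 366.93
  [6→7]: (13.56+9.58)/2 × 1 = 11.57
  [7→7.5]: (9.58+8.06)/2 × 0.5 = 4.41
  Sum = 382.91 mcg/mL·hr
IV tail: 8.06/0.347 = 23.228; AUC_iv,0→∞ = 382.91 + 23.228 = 406.138 mcg/mL·hr
Trapezoidal AUC_0→6.5 (oral capsule):
  [0→2]: (0.00+12.86)/2 × 2 = 12.86
  [2→2.5]: (12.86+12.05)/2 × 0.5 = 6.2275
  [2.5→6.5]: (12.05+3.84)/2 × 4 = 31.78
  Sum = 50.8675 mcg/mL·hr
oral capsule tail: 3.84/0.347 = 11.066; AUC_ev,0→∞ = 50.8675 + 11.066 = 61.9335 mcg/mL·hr
F = (AUC_ev/D_ev)/(AUC_iv/D_iv) = (61.9335/400)/(406.138/100) = 0.15483375/4.06138 = 0.0381

F = 0.038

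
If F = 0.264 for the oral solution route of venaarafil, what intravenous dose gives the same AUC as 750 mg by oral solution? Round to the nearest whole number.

D_iv = 198 mg

Systemic exposure from an extravascular dose = F × D_ev, so the equivalent IV dose is F × D_ev.
D_iv = F × D_ev = 0.264 × 750 = 198 mg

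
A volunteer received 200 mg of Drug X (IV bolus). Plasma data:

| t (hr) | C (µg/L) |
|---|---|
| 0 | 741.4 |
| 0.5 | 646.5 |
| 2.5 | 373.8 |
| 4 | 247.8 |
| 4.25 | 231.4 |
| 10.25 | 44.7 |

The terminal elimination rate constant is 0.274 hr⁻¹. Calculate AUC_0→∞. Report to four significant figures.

AUC = 2885 µg/L·hr

Trapezoidal AUC_0→10.25:
  [0→0.5]: (741.4+646.5)/2 × 0.5 = 346.975
  [0.5→2.5]: (646.5+373.8)/2 × 2 = 1020.3
  [2.5→4]: (373.8+247.8)/2 × 1.5 = 466.2
  [4→4.25]: (247.8+231.4)/2 × 0.25 = 59.9
  [4.25→10.25]: (231.4+44.7)/2 × 6 = 828.3
  Sum = 2721.675 µg/L·hr
Extrapolated tail: C_last / k_e = 44.7 / 0.274 = 163.139
AUC_0→∞ = 2721.675 + 163.139 = 2884.814 µg/L·hr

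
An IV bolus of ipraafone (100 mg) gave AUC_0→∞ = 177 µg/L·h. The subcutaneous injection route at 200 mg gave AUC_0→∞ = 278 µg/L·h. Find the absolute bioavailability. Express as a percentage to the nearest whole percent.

F = 79%

F = (AUC_ev / D_ev) / (AUC_iv / D_iv)
  = (278/200) / (177/100)
  = 1.39 / 1.77 = 0.7853
  = 78.53%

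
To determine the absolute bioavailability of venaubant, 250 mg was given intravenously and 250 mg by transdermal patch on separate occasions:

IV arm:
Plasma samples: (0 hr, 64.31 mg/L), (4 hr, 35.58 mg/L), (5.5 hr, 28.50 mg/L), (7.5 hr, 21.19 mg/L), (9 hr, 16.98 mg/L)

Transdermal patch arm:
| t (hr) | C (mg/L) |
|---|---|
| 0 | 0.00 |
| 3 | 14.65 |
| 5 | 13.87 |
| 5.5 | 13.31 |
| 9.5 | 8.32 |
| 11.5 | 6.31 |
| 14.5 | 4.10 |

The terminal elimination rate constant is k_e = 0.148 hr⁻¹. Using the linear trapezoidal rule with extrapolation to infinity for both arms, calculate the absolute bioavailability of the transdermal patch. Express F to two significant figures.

Trapezoidal AUC_0→9 (IV):
  [0→4]: (64.31+35.58)/2 × 4 = 199.78
  [4→5.5]: (35.58+28.50)/2 × 1.5 = 48.06
  [5.5→7.5]: (28.50+21.19)/2 × 2 = 49.69
  [7.5→9]: (21.19+16.98)/2 × 1.5 = 28.6275
  Sum = 326.1575 mg/L·hr
IV tail: 16.98/0.148 = 114.730; AUC_iv,0→∞ = 326.1575 + 114.730 = 440.8875 mg/L·hr
Trapezoidal AUC_0→14.5 (transdermal patch):
  [0→3]: (0.00+14.65)/2 × 3 = 21.975
  [3→5]: (14.65+13.87)/2 × 2 = 28.52
  [5→5.5]: (13.87+13.31)/2 × 0.5 = 6.795
  [5.5→9.5]: (13.31+8.32)/2 × 4 = 43.26
  [9.5→11.5]: (8.32+6.31)/2 × 2 = 14.63
  [11.5→14.5]: (6.31+4.10)/2 × 3 = 15.615
  Sum = 130.795 mg/L·hr
transdermal patch tail: 4.10/0.148 = 27.703; AUC_ev,0→∞ = 130.795 + 27.703 = 158.498 mg/L·hr
F = (AUC_ev/D_ev)/(AUC_iv/D_iv) = (158.498/250)/(440.8875/250) = 0.633992/1.76355 = 0.3595

F = 0.36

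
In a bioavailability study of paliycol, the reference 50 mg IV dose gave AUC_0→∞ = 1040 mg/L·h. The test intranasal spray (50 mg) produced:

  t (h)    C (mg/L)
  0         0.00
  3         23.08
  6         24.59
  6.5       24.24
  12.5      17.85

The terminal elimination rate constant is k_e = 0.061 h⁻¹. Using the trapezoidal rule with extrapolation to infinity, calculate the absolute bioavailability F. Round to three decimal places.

F = 0.517

Trapezoidal AUC_0→12.5 (intranasal spray):
  [0→3]: (0.00+23.08)/2 × 3 = 34.62
  [3→6]: (23.08+24.59)/2 × 3 = 71.505
  [6→6.5]: (24.59+24.24)/2 × 0.5 = 12.2075
  [6.5→12.5]: (24.24+17.85)/2 × 6 = 126.27
  Sum = 244.6025 mg/L·h
Tail: C_last/k_e = 17.85/0.061 = 292.623
AUC_0→∞ (intranasal spray) = 244.6025 + 292.623 = 537.2255 mg/L·h
F = (AUC_ev/D_ev)/(AUC_iv/D_iv) = (537.2255/50)/(1040/50) = 10.74451/20.8 = 0.5166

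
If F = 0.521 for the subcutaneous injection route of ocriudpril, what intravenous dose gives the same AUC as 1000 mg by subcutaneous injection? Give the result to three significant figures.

D_iv = 521 mg

Systemic exposure from an extravascular dose = F × D_ev, so the equivalent IV dose is F × D_ev.
D_iv = F × D_ev = 0.521 × 1000 = 521 mg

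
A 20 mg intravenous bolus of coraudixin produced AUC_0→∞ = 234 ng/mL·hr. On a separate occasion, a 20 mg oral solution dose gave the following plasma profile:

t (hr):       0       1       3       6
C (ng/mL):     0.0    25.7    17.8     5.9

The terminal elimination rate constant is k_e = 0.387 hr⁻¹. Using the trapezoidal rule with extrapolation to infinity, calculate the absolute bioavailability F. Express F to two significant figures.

F = 0.46

Trapezoidal AUC_0→6 (oral solution):
  [0→1]: (0.0+25.7)/2 × 1 = 12.85
  [1→3]: (25.7+17.8)/2 × 2 = 43.5
  [3→6]: (17.8+5.9)/2 × 3 = 35.55
  Sum = 91.9 ng/mL·hr
Tail: C_last/k_e = 5.9/0.387 = 15.245
AUC_0→∞ (oral solution) = 91.9 + 15.245 = 107.145 ng/mL·hr
F = (AUC_ev/D_ev)/(AUC_iv/D_iv) = (107.145/20)/(234/20) = 5.35725/11.7 = 0.4579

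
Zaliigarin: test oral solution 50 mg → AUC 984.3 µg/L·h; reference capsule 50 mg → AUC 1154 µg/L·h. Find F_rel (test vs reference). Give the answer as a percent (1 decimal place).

F_rel = (AUC_test/D_test) / (AUC_ref/D_ref)
      = (984.3/50) / (1154/50)
      = 19.686 / 23.08 = 0.8529 = 85.29%

F_rel = 85.3%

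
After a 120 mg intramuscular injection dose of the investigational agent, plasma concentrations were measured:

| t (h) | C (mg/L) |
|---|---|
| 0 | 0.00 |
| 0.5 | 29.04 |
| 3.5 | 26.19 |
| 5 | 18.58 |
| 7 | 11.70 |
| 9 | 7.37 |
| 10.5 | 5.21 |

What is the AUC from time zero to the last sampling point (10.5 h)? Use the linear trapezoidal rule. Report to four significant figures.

Trapezoidal AUC_0→10.5:
  [0→0.5]: (0.00+29.04)/2 × 0.5 = 7.26
  [0.5→3.5]: (29.04+26.19)/2 × 3 = 82.845
  [3.5→5]: (26.19+18.58)/2 × 1.5 = 33.5775
  [5→7]: (18.58+11.70)/2 × 2 = 30.28
  [7→9]: (11.70+7.37)/2 × 2 = 19.07
  [9→10.5]: (7.37+5.21)/2 × 1.5 = 9.435
  Sum = 182.4675 mg/L·h

AUC = 182.5 mg/L·h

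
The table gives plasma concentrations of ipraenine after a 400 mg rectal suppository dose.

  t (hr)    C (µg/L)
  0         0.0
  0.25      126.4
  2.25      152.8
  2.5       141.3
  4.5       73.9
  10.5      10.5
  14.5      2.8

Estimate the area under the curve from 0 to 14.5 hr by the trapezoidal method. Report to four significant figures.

Trapezoidal AUC_0→14.5:
  [0→0.25]: (0.0+126.4)/2 × 0.25 = 15.8
  [0.25→2.25]: (126.4+152.8)/2 × 2 = 279.2
  [2.25→2.5]: (152.8+141.3)/2 × 0.25 = 36.7625
  [2.5→4.5]: (141.3+73.9)/2 × 2 = 215.2
  [4.5→10.5]: (73.9+10.5)/2 × 6 = 253.2
  [10.5→14.5]: (10.5+2.8)/2 × 4 = 26.6
  Sum = 826.7625 µg/L·hr

AUC = 826.8 µg/L·hr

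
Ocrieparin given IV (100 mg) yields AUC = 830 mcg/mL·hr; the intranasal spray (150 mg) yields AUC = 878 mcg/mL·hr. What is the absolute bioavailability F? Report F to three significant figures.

F = 0.705

F = (AUC_ev / D_ev) / (AUC_iv / D_iv)
  = (878/150) / (830/100)
  = 5.85333 / 8.3 = 0.7052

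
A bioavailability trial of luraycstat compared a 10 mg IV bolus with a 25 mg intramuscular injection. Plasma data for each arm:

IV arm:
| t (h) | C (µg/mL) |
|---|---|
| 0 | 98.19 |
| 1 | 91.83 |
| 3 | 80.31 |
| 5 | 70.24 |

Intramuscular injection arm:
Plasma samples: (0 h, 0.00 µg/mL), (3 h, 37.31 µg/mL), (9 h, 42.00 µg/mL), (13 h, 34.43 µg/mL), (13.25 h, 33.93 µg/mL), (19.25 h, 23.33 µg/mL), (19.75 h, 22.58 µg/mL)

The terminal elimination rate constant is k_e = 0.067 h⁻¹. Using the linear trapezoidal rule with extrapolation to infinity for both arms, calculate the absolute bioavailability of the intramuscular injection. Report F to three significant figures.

F = 0.266

Trapezoidal AUC_0→5 (IV):
  [0→1]: (98.19+91.83)/2 × 1 = 95.01
  [1→3]: (91.83+80.31)/2 × 2 = 172.14
  [3→5]: (80.31+70.24)/2 × 2 = 150.55
  Sum = 417.7 µg/mL·h
IV tail: 70.24/0.067 = 1048.358; AUC_iv,0→∞ = 417.7 + 1048.358 = 1466.058 µg/mL·h
Trapezoidal AUC_0→19.75 (intramuscular injection):
  [0→3]: (0.00+37.31)/2 × 3 = 55.965
  [3→9]: (37.31+42.00)/2 × 6 = 237.93
  [9→13]: (42.00+34.43)/2 × 4 = 152.86
  [13→13.25]: (34.43+33.93)/2 × 0.25 = 8.545
  [13.25→19.25]: (33.93+23.33)/2 × 6 = 171.78
  [19.25→19.75]: (23.33+22.58)/2 × 0.5 = 11.4775
  Sum = 638.5575 µg/mL·h
intramuscular injection tail: 22.58/0.067 = 337.015; AUC_ev,0→∞ = 638.5575 + 337.015 = 975.5725 µg/mL·h
F = (AUC_ev/D_ev)/(AUC_iv/D_iv) = (975.5725/25)/(1466.058/10) = 39.0229/146.6058 = 0.2662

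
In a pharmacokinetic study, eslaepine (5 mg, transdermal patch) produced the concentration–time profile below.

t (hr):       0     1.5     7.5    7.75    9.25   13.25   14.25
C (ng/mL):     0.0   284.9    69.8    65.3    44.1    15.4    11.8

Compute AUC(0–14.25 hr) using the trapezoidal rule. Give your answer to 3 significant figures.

Trapezoidal AUC_0→14.25:
  [0→1.5]: (0.0+284.9)/2 × 1.5 = 213.675
  [1.5→7.5]: (284.9+69.8)/2 × 6 = 1064.1
  [7.5→7.75]: (69.8+65.3)/2 × 0.25 = 16.8875
  [7.75→9.25]: (65.3+44.1)/2 × 1.5 = 82.05
  [9.25→13.25]: (44.1+15.4)/2 × 4 = 119.0
  [13.25→14.25]: (15.4+11.8)/2 × 1 = 13.6
  Sum = 1509.3125 ng/mL·hr

AUC = 1510 ng/mL·hr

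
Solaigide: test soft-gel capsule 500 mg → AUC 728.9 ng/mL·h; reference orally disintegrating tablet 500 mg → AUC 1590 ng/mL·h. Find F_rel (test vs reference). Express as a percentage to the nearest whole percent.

F_rel = 46%

F_rel = (AUC_test/D_test) / (AUC_ref/D_ref)
      = (728.9/500) / (1590/500)
      = 1.4578 / 3.18 = 0.4584 = 45.84%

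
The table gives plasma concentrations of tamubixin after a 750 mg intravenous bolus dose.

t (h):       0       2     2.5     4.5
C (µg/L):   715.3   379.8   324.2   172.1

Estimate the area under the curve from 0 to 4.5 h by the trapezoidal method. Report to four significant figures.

Trapezoidal AUC_0→4.5:
  [0→2]: (715.3+379.8)/2 × 2 = 1095.1
  [2→2.5]: (379.8+324.2)/2 × 0.5 = 176.0
  [2.5→4.5]: (324.2+172.1)/2 × 2 = 496.3
  Sum = 1767.4 µg/L·h

AUC = 1767 µg/L·h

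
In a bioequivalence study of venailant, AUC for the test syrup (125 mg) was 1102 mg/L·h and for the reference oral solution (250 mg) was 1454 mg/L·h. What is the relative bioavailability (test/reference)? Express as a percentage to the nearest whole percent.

F_rel = 152%

F_rel = (AUC_test/D_test) / (AUC_ref/D_ref)
      = (1102/125) / (1454/250)
      = 8.816 / 5.816 = 1.5158 = 151.58%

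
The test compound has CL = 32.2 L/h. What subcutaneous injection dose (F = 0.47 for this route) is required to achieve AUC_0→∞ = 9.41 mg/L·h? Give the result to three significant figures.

Dose = 645 mg

Dose = CL × AUC_0→∞ / F
     = 32.2 × 9.41 / 0.47 = 644.685 mg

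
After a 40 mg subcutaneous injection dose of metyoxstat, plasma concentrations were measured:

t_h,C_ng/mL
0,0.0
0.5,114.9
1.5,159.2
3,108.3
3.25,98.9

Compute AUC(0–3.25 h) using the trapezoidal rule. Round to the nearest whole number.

AUC = 392 ng/mL·h

Trapezoidal AUC_0→3.25:
  [0→0.5]: (0.0+114.9)/2 × 0.5 = 28.725
  [0.5→1.5]: (114.9+159.2)/2 × 1 = 137.05
  [1.5→3]: (159.2+108.3)/2 × 1.5 = 200.625
  [3→3.25]: (108.3+98.9)/2 × 0.25 = 25.9
  Sum = 392.3 ng/mL·h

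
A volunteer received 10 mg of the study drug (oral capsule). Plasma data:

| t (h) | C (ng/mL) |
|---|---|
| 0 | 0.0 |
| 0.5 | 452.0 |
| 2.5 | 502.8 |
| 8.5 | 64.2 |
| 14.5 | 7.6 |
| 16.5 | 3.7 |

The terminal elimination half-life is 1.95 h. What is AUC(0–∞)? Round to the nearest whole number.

AUC = 3006 ng/mL·h

Trapezoidal AUC_0→16.5:
  [0→0.5]: (0.0+452.0)/2 × 0.5 = 113.0
  [0.5→2.5]: (452.0+502.8)/2 × 2 = 954.8
  [2.5→8.5]: (502.8+64.2)/2 × 6 = 1701.0
  [8.5→14.5]: (64.2+7.6)/2 × 6 = 215.4
  [14.5→16.5]: (7.6+3.7)/2 × 2 = 11.3
  Sum = 2995.5 ng/mL·h
k_e = ln2 / t½ = 0.693147 / 1.95 = 0.3555 h^-1
Extrapolated tail: C_last / k_e = 3.7 / 0.3555 = 10.408
AUC_0→∞ = 2995.5 + 10.408 = 3005.908 ng/mL·h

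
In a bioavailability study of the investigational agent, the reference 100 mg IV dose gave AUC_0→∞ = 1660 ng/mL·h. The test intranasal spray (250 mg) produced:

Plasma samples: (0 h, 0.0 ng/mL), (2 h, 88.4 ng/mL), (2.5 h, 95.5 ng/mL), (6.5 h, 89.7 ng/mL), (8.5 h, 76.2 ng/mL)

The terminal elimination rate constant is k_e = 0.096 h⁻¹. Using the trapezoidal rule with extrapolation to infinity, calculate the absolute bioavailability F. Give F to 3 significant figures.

Trapezoidal AUC_0→8.5 (intranasal spray):
  [0→2]: (0.0+88.4)/2 × 2 = 88.4
  [2→2.5]: (88.4+95.5)/2 × 0.5 = 45.975
  [2.5→6.5]: (95.5+89.7)/2 × 4 = 370.4
  [6.5→8.5]: (89.7+76.2)/2 × 2 = 165.9
  Sum = 670.675 ng/mL·h
Tail: C_last/k_e = 76.2/0.096 = 793.750
AUC_0→∞ (intranasal spray) = 670.675 + 793.750 = 1464.425 ng/mL·h
F = (AUC_ev/D_ev)/(AUC_iv/D_iv) = (1464.425/250)/(1660/100) = 5.8577/16.6 = 0.3529

F = 0.353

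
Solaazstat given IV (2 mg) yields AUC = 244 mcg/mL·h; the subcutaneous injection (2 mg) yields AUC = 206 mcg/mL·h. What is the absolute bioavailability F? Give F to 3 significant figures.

F = (AUC_ev / D_ev) / (AUC_iv / D_iv)
  = (206/2) / (244/2)
  = 103 / 122 = 0.8443

F = 0.844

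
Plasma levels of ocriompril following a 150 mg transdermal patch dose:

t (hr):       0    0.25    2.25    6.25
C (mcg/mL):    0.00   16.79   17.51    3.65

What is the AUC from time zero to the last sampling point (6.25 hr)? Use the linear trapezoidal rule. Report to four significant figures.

AUC = 78.72 mcg/mL·hr

Trapezoidal AUC_0→6.25:
  [0→0.25]: (0.00+16.79)/2 × 0.25 = 2.09875
  [0.25→2.25]: (16.79+17.51)/2 × 2 = 34.3
  [2.25→6.25]: (17.51+3.65)/2 × 4 = 42.32
  Sum = 78.71875 mcg/mL·hr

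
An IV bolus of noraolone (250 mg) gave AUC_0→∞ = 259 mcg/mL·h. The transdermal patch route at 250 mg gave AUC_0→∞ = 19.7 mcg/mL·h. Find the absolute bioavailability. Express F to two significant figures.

F = 0.076

F = (AUC_ev / D_ev) / (AUC_iv / D_iv)
  = (19.7/250) / (259/250)
  = 0.0788 / 1.036 = 0.0761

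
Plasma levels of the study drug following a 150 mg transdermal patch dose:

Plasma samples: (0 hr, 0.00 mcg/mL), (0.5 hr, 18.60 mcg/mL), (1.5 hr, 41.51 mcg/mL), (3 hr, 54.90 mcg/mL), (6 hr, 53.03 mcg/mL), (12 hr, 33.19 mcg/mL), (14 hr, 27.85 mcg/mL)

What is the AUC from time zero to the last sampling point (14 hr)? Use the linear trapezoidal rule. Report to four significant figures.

AUC = 588.6 mcg/mL·hr

Trapezoidal AUC_0→14:
  [0→0.5]: (0.00+18.60)/2 × 0.5 = 4.65
  [0.5→1.5]: (18.60+41.51)/2 × 1 = 30.055
  [1.5→3]: (41.51+54.90)/2 × 1.5 = 72.3075
  [3→6]: (54.90+53.03)/2 × 3 = 161.895
  [6→12]: (53.03+33.19)/2 × 6 = 258.66
  [12→14]: (33.19+27.85)/2 × 2 = 61.04
  Sum = 588.6075 mcg/mL·hr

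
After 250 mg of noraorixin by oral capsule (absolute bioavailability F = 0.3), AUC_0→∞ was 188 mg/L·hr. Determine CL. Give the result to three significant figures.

CL = 0.399 L/hr

CL = F × Dose / AUC_0→∞
   = 0.3 × 250 / 188 = 0.398936 L/hr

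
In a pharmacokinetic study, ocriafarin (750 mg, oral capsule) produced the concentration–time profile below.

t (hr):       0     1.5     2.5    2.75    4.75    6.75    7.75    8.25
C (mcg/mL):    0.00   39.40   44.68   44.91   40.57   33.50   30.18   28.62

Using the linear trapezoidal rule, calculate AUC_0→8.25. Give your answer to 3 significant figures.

AUC = 289 mcg/mL·hr

Trapezoidal AUC_0→8.25:
  [0→1.5]: (0.00+39.40)/2 × 1.5 = 29.55
  [1.5→2.5]: (39.40+44.68)/2 × 1 = 42.04
  [2.5→2.75]: (44.68+44.91)/2 × 0.25 = 11.19875
  [2.75→4.75]: (44.91+40.57)/2 × 2 = 85.48
  [4.75→6.75]: (40.57+33.50)/2 × 2 = 74.07
  [6.75→7.75]: (33.50+30.18)/2 × 1 = 31.84
  [7.75→8.25]: (30.18+28.62)/2 × 0.5 = 14.7
  Sum = 288.87875 mcg/mL·hr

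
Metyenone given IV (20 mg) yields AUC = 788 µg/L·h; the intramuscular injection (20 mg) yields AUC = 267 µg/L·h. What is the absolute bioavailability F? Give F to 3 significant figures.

F = (AUC_ev / D_ev) / (AUC_iv / D_iv)
  = (267/20) / (788/20)
  = 13.35 / 39.4 = 0.3388

F = 0.339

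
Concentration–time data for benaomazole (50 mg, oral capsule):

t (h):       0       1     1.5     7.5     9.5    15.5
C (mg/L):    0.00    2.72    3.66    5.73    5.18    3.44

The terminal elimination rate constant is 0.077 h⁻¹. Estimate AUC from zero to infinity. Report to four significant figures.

AUC = 112.6 mg/L·h

Trapezoidal AUC_0→15.5:
  [0→1]: (0.00+2.72)/2 × 1 = 1.36
  [1→1.5]: (2.72+3.66)/2 × 0.5 = 1.595
  [1.5→7.5]: (3.66+5.73)/2 × 6 = 28.17
  [7.5→9.5]: (5.73+5.18)/2 × 2 = 10.91
  [9.5→15.5]: (5.18+3.44)/2 × 6 = 25.86
  Sum = 67.895 mg/L·h
Extrapolated tail: C_last / k_e = 3.44 / 0.077 = 44.675
AUC_0→∞ = 67.895 + 44.675 = 112.57 mg/L·h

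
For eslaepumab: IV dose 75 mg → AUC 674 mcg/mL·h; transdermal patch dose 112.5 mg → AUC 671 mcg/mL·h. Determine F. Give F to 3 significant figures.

F = 0.664

F = (AUC_ev / D_ev) / (AUC_iv / D_iv)
  = (671/112.5) / (674/75)
  = 5.96444 / 8.98667 = 0.6637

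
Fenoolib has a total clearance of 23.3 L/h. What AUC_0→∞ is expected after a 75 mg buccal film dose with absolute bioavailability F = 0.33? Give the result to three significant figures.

AUC_0→∞ = F × Dose / CL
        = 0.33 × 75 / 23.3 = 1.06223 mg/L·h

AUC = 1.06 mg/L·h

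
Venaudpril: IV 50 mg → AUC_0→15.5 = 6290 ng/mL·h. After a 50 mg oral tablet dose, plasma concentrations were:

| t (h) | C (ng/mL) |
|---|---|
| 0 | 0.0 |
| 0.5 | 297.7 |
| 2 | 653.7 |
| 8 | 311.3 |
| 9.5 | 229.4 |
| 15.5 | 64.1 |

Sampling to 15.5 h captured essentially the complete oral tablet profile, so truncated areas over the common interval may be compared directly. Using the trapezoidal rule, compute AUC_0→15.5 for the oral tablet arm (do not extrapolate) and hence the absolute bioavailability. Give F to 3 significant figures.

F = 0.790

Trapezoidal AUC_0→15.5 (oral tablet):
  [0→0.5]: (0.0+297.7)/2 × 0.5 = 74.425
  [0.5→2]: (297.7+653.7)/2 × 1.5 = 713.55
  [2→8]: (653.7+311.3)/2 × 6 = 2895.0
  [8→9.5]: (311.3+229.4)/2 × 1.5 = 405.525
  [9.5→15.5]: (229.4+64.1)/2 × 6 = 880.5
  Sum = 4969.0 ng/mL·h
F = (AUC_ev/D_ev)/(AUC_iv/D_iv) = (4969.0/50)/(6290/50) = 99.38/125.8 = 0.7900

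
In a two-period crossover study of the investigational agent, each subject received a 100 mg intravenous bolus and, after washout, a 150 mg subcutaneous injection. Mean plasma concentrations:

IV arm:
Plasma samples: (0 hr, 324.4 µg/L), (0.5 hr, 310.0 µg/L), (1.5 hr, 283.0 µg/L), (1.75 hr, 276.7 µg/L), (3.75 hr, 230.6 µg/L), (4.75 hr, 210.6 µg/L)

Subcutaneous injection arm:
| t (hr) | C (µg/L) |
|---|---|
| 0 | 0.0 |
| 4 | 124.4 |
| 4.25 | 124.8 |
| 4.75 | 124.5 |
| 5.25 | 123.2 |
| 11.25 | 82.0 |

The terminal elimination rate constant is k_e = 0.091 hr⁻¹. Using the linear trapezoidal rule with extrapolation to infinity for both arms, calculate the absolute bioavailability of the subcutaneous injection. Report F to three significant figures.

F = 0.359

Trapezoidal AUC_0→4.75 (IV):
  [0→0.5]: (324.4+310.0)/2 × 0.5 = 158.6
  [0.5→1.5]: (310.0+283.0)/2 × 1 = 296.5
  [1.5→1.75]: (283.0+276.7)/2 × 0.25 = 69.9625
  [1.75→3.75]: (276.7+230.6)/2 × 2 = 507.3
  [3.75→4.75]: (230.6+210.6)/2 × 1 = 220.6
  Sum = 1252.9625 µg/L·hr
IV tail: 210.6/0.091 = 2314.286; AUC_iv,0→∞ = 1252.9625 + 2314.286 = 3567.2485 µg/L·hr
Trapezoidal AUC_0→11.25 (subcutaneous injection):
  [0→4]: (0.0+124.4)/2 × 4 = 248.8
  [4→4.25]: (124.4+124.8)/2 × 0.25 = 31.15
  [4.25→4.75]: (124.8+124.5)/2 × 0.5 = 62.325
  [4.75→5.25]: (124.5+123.2)/2 × 0.5 = 61.925
  [5.25→11.25]: (123.2+82.0)/2 × 6 = 615.6
  Sum = 1019.8 µg/L·hr
subcutaneous injection tail: 82.0/0.091 = 901.099; AUC_ev,0→∞ = 1019.8 + 901.099 = 1920.899 µg/L·hr
F = (AUC_ev/D_ev)/(AUC_iv/D_iv) = (1920.899/150)/(3567.2485/100) = 12.806/35.672485 = 0.3590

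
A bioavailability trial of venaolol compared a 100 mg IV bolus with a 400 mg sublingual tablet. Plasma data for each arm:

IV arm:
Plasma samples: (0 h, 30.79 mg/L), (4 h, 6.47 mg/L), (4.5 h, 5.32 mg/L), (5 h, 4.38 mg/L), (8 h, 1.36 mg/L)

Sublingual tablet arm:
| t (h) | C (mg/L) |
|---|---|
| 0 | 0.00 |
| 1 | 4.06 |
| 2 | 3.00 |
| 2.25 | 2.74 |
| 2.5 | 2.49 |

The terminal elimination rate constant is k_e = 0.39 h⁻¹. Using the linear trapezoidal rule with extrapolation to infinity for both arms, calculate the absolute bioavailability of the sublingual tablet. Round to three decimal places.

Trapezoidal AUC_0→8 (IV):
  [0→4]: (30.79+6.47)/2 × 4 = 74.52
  [4→4.5]: (6.47+5.32)/2 × 0.5 = 2.9475
  [4.5→5]: (5.32+4.38)/2 × 0.5 = 2.425
  [5→8]: (4.38+1.36)/2 × 3 = 8.61
  Sum = 88.5025 mg/L·h
IV tail: 1.36/0.39 = 3.487; AUC_iv,0→∞ = 88.5025 + 3.487 = 91.9895 mg/L·h
Trapezoidal AUC_0→2.5 (sublingual tablet):
  [0→1]: (0.00+4.06)/2 × 1 = 2.03
  [1→2]: (4.06+3.00)/2 × 1 = 3.53
  [2→2.25]: (3.00+2.74)/2 × 0.25 = 0.7175
  [2.25→2.5]: (2.74+2.49)/2 × 0.25 = 0.65375
  Sum = 6.93125 mg/L·h
sublingual tablet tail: 2.49/0.39 = 6.385; AUC_ev,0→∞ = 6.93125 + 6.385 = 13.31625 mg/L·h
F = (AUC_ev/D_ev)/(AUC_iv/D_iv) = (13.31625/400)/(91.9895/100) = 0.033290625/0.919895 = 0.0362

F = 0.036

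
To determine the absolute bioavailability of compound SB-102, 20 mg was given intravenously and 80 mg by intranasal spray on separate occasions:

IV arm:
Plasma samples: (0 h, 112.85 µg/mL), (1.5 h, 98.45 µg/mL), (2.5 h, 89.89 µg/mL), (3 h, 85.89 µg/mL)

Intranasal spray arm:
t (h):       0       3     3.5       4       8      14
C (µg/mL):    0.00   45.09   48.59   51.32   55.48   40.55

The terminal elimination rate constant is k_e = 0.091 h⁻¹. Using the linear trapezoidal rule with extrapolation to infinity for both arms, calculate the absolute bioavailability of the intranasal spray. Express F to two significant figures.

Trapezoidal AUC_0→3 (IV):
  [0→1.5]: (112.85+98.45)/2 × 1.5 = 158.475
  [1.5→2.5]: (98.45+89.89)/2 × 1 = 94.17
  [2.5→3]: (89.89+85.89)/2 × 0.5 = 43.945
  Sum = 296.59 µg/mL·h
IV tail: 85.89/0.091 = 943.846; AUC_iv,0→∞ = 296.59 + 943.846 = 1240.436 µg/mL·h
Trapezoidal AUC_0→14 (intranasal spray):
  [0→3]: (0.00+45.09)/2 × 3 = 67.635
  [3→3.5]: (45.09+48.59)/2 × 0.5 = 23.42
  [3.5→4]: (48.59+51.32)/2 × 0.5 = 24.9775
  [4→8]: (51.32+55.48)/2 × 4 = 213.6
  [8→14]: (55.48+40.55)/2 × 6 = 288.09
  Sum = 617.7225 µg/mL·h
intranasal spray tail: 40.55/0.091 = 445.604; AUC_ev,0→∞ = 617.7225 + 445.604 = 1063.3265 µg/mL·h
F = (AUC_ev/D_ev)/(AUC_iv/D_iv) = (1063.3265/80)/(1240.436/20) = 13.2916/62.0218 = 0.2143

F = 0.21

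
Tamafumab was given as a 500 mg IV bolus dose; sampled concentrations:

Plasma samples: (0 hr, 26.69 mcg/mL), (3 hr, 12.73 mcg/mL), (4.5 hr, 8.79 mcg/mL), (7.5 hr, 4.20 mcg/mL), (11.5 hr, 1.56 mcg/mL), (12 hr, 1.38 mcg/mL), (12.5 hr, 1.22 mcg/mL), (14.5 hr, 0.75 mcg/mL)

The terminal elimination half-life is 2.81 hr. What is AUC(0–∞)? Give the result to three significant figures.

AUC = 113 mcg/mL·hr

Trapezoidal AUC_0→14.5:
  [0→3]: (26.69+12.73)/2 × 3 = 59.13
  [3→4.5]: (12.73+8.79)/2 × 1.5 = 16.14
  [4.5→7.5]: (8.79+4.20)/2 × 3 = 19.485
  [7.5→11.5]: (4.20+1.56)/2 × 4 = 11.52
  [11.5→12]: (1.56+1.38)/2 × 0.5 = 0.735
  [12→12.5]: (1.38+1.22)/2 × 0.5 = 0.65
  [12.5→14.5]: (1.22+0.75)/2 × 2 = 1.97
  Sum = 109.63 mcg/mL·hr
k_e = ln2 / t½ = 0.693147 / 2.81 = 0.2467 hr^-1
Extrapolated tail: C_last / k_e = 0.75 / 0.2467 = 3.040
AUC_0→∞ = 109.63 + 3.040 = 112.67 mcg/mL·hr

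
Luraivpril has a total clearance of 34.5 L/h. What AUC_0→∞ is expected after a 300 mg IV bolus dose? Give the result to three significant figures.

AUC = 8.70 mg/L·h

AUC_0→∞ = Dose_iv / CL
        = 300 / 34.5 = 8.69565 mg/L·h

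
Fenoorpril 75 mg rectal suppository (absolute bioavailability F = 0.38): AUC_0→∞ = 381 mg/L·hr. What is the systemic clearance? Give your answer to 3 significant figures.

CL = F × Dose / AUC_0→∞
   = 0.38 × 75 / 381 = 0.0748031 L/hr

CL = 0.0748 L/hr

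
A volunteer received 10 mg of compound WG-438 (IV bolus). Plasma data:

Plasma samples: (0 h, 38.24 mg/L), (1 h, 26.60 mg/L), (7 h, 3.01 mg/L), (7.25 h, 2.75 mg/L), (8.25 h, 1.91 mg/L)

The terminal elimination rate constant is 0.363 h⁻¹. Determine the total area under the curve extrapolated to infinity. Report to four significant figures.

AUC = 129.6 mg/L·h

Trapezoidal AUC_0→8.25:
  [0→1]: (38.24+26.60)/2 × 1 = 32.42
  [1→7]: (26.60+3.01)/2 × 6 = 88.83
  [7→7.25]: (3.01+2.75)/2 × 0.25 = 0.72
  [7.25→8.25]: (2.75+1.91)/2 × 1 = 2.33
  Sum = 124.3 mg/L·h
Extrapolated tail: C_last / k_e = 1.91 / 0.363 = 5.262
AUC_0→∞ = 124.3 + 5.262 = 129.562 mg/L·h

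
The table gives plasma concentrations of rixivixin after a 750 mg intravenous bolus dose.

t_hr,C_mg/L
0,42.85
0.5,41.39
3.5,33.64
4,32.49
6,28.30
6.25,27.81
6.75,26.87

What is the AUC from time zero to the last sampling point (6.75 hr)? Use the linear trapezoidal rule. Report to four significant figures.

AUC = 231.6 mg/L·hr

Trapezoidal AUC_0→6.75:
  [0→0.5]: (42.85+41.39)/2 × 0.5 = 21.06
  [0.5→3.5]: (41.39+33.64)/2 × 3 = 112.545
  [3.5→4]: (33.64+32.49)/2 × 0.5 = 16.5325
  [4→6]: (32.49+28.30)/2 × 2 = 60.79
  [6→6.25]: (28.30+27.81)/2 × 0.25 = 7.01375
  [6.25→6.75]: (27.81+26.87)/2 × 0.5 = 13.67
  Sum = 231.61125 mg/L·hr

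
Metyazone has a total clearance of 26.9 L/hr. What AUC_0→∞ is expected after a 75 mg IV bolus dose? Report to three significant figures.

AUC_0→∞ = Dose_iv / CL
        = 75 / 26.9 = 2.7881 mg/L·hr

AUC = 2.79 mg/L·hr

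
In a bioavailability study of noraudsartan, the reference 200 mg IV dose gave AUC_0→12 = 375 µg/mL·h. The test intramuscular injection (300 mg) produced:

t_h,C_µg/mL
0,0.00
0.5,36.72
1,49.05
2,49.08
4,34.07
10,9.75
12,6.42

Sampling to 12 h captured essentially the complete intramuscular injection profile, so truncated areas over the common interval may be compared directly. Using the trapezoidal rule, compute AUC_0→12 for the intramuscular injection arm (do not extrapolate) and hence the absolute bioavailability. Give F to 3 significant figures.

Trapezoidal AUC_0→12 (intramuscular injection):
  [0→0.5]: (0.00+36.72)/2 × 0.5 = 9.18
  [0.5→1]: (36.72+49.05)/2 × 0.5 = 21.4425
  [1→2]: (49.05+49.08)/2 × 1 = 49.065
  [2→4]: (49.08+34.07)/2 × 2 = 83.15
  [4→10]: (34.07+9.75)/2 × 6 = 131.46
  [10→12]: (9.75+6.42)/2 × 2 = 16.17
  Sum = 310.4675 µg/mL·h
F = (AUC_ev/D_ev)/(AUC_iv/D_iv) = (310.4675/300)/(375/200) = 1.03489/1.875 = 0.5519

F = 0.552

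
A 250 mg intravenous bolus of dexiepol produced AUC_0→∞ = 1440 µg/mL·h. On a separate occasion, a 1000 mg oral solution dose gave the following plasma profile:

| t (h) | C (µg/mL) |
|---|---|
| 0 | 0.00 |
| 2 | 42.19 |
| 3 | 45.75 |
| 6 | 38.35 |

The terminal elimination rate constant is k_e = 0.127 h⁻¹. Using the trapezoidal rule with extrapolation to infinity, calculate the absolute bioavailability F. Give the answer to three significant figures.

Trapezoidal AUC_0→6 (oral solution):
  [0→2]: (0.00+42.19)/2 × 2 = 42.19
  [2→3]: (42.19+45.75)/2 × 1 = 43.97
  [3→6]: (45.75+38.35)/2 × 3 = 126.15
  Sum = 212.31 µg/mL·h
Tail: C_last/k_e = 38.35/0.127 = 301.969
AUC_0→∞ (oral solution) = 212.31 + 301.969 = 514.279 µg/mL·h
F = (AUC_ev/D_ev)/(AUC_iv/D_iv) = (514.279/1000)/(1440/250) = 0.514279/5.76 = 0.0893

F = 0.0893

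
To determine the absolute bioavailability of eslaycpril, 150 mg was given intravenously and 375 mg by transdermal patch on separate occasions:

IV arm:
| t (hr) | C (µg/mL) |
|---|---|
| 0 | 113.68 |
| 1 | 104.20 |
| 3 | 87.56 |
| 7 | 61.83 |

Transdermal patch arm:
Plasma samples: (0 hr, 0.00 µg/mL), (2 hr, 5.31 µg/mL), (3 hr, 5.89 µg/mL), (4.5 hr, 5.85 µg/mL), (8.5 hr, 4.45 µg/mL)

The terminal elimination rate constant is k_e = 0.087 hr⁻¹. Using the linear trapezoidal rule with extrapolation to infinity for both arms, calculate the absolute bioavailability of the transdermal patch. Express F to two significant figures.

F = 0.028

Trapezoidal AUC_0→7 (IV):
  [0→1]: (113.68+104.20)/2 × 1 = 108.94
  [1→3]: (104.20+87.56)/2 × 2 = 191.76
  [3→7]: (87.56+61.83)/2 × 4 = 298.78
  Sum = 599.48 µg/mL·hr
IV tail: 61.83/0.087 = 710.690; AUC_iv,0→∞ = 599.48 + 710.690 = 1310.17 µg/mL·hr
Trapezoidal AUC_0→8.5 (transdermal patch):
  [0→2]: (0.00+5.31)/2 × 2 = 5.31
  [2→3]: (5.31+5.89)/2 × 1 = 5.6
  [3→4.5]: (5.89+5.85)/2 × 1.5 = 8.805
  [4.5→8.5]: (5.85+4.45)/2 × 4 = 20.6
  Sum = 40.315 µg/mL·hr
transdermal patch tail: 4.45/0.087 = 51.149; AUC_ev,0→∞ = 40.315 + 51.149 = 91.464 µg/mL·hr
F = (AUC_ev/D_ev)/(AUC_iv/D_iv) = (91.464/375)/(1310.17/150) = 0.243904/8.73447 = 0.0279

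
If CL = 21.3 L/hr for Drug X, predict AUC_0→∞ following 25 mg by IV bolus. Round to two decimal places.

AUC_0→∞ = Dose_iv / CL
        = 25 / 21.3 = 1.17371 mg/L·hr

AUC = 1.17 mg/L·hr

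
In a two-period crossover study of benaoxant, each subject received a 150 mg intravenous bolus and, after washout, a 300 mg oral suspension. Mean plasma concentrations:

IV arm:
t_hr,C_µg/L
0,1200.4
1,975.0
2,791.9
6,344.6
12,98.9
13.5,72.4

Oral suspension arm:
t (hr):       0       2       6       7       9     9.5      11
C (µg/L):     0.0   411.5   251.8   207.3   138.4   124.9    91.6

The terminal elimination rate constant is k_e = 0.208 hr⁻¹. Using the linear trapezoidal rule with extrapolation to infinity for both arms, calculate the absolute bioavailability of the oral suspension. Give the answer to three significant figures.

F = 0.246

Trapezoidal AUC_0→13.5 (IV):
  [0→1]: (1200.4+975.0)/2 × 1 = 1087.7
  [1→2]: (975.0+791.9)/2 × 1 = 883.45
  [2→6]: (791.9+344.6)/2 × 4 = 2273.0
  [6→12]: (344.6+98.9)/2 × 6 = 1330.5
  [12→13.5]: (98.9+72.4)/2 × 1.5 = 128.475
  Sum = 5703.125 µg/L·hr
IV tail: 72.4/0.208 = 348.077; AUC_iv,0→∞ = 5703.125 + 348.077 = 6051.202 µg/L·hr
Trapezoidal AUC_0→11 (oral suspension):
  [0→2]: (0.0+411.5)/2 × 2 = 411.5
  [2→6]: (411.5+251.8)/2 × 4 = 1326.6
  [6→7]: (251.8+207.3)/2 × 1 = 229.55
  [7→9]: (207.3+138.4)/2 × 2 = 345.7
  [9→9.5]: (138.4+124.9)/2 × 0.5 = 65.825
  [9.5→11]: (124.9+91.6)/2 × 1.5 = 162.375
  Sum = 2541.55 µg/L·hr
oral suspension tail: 91.6/0.208 = 440.385; AUC_ev,0→∞ = 2541.55 + 440.385 = 2981.935 µg/L·hr
F = (AUC_ev/D_ev)/(AUC_iv/D_iv) = (2981.935/300)/(6051.202/150) = 9.93978/40.3413 = 0.2464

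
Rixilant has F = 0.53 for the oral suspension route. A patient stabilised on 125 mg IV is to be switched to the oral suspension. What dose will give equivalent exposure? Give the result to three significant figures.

D_oral = 236 mg

For equal systemic exposure: F × D_ev = D_iv
D_ev = D_iv / F = 125 / 0.53 = 235.849 mg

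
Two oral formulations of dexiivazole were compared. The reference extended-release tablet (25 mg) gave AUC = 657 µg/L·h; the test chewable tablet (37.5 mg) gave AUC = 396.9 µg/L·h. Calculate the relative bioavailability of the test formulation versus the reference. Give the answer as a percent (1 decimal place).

F_rel = 40.3%

F_rel = (AUC_test/D_test) / (AUC_ref/D_ref)
      = (396.9/37.5) / (657/25)
      = 10.584 / 26.28 = 0.4027 = 40.27%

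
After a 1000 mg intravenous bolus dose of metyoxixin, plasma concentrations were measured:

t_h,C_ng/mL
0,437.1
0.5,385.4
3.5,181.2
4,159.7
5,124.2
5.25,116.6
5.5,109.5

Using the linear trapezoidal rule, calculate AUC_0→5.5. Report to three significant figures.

Trapezoidal AUC_0→5.5:
  [0→0.5]: (437.1+385.4)/2 × 0.5 = 205.625
  [0.5→3.5]: (385.4+181.2)/2 × 3 = 849.9
  [3.5→4]: (181.2+159.7)/2 × 0.5 = 85.225
  [4→5]: (159.7+124.2)/2 × 1 = 141.95
  [5→5.25]: (124.2+116.6)/2 × 0.25 = 30.1
  [5.25→5.5]: (116.6+109.5)/2 × 0.25 = 28.2625
  Sum = 1341.0625 ng/mL·h

AUC = 1340 ng/mL·h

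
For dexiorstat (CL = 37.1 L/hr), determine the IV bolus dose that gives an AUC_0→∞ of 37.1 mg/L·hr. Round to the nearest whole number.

Dose = 1376 mg

Dose_iv = CL × AUC_0→∞
     = 37.1 × 37.1 = 1376.41 mg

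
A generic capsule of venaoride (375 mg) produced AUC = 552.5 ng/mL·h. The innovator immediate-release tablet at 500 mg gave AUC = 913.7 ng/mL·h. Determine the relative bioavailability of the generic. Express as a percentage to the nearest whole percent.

F_rel = 81%

F_rel = (AUC_test/D_test) / (AUC_ref/D_ref)
      = (552.5/375) / (913.7/500)
      = 1.47333 / 1.8274 = 0.8062 = 80.62%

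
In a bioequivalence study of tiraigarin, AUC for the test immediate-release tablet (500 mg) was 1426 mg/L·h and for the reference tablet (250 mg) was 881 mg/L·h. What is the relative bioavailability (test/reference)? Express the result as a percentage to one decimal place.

F_rel = 80.9%

F_rel = (AUC_test/D_test) / (AUC_ref/D_ref)
      = (1426/500) / (881/250)
      = 2.852 / 3.524 = 0.8093 = 80.93%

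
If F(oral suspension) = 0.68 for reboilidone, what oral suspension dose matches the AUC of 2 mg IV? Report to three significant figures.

D_oral = 2.94 mg

For equal systemic exposure: F × D_ev = D_iv
D_ev = D_iv / F = 2 / 0.68 = 2.94118 mg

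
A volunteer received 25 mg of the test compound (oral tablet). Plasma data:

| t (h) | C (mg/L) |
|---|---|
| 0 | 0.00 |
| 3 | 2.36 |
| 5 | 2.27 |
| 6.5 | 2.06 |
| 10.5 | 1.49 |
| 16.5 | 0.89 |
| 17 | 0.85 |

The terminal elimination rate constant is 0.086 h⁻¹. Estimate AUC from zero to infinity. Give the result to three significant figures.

Trapezoidal AUC_0→17:
  [0→3]: (0.00+2.36)/2 × 3 = 3.54
  [3→5]: (2.36+2.27)/2 × 2 = 4.63
  [5→6.5]: (2.27+2.06)/2 × 1.5 = 3.2475
  [6.5→10.5]: (2.06+1.49)/2 × 4 = 7.1
  [10.5→16.5]: (1.49+0.89)/2 × 6 = 7.14
  [16.5→17]: (0.89+0.85)/2 × 0.5 = 0.435
  Sum = 26.0925 mg/L·h
Extrapolated tail: C_last / k_e = 0.85 / 0.086 = 9.884
AUC_0→∞ = 26.0925 + 9.884 = 35.9765 mg/L·h

AUC = 36.0 mg/L·h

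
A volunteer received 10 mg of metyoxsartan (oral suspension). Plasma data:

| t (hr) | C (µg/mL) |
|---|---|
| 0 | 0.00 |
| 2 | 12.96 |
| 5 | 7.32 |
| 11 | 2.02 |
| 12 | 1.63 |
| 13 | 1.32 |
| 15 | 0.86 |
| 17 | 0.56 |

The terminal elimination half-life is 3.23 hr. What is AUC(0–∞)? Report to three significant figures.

Trapezoidal AUC_0→17:
  [0→2]: (0.00+12.96)/2 × 2 = 12.96
  [2→5]: (12.96+7.32)/2 × 3 = 30.42
  [5→11]: (7.32+2.02)/2 × 6 = 28.02
  [11→12]: (2.02+1.63)/2 × 1 = 1.825
  [12→13]: (1.63+1.32)/2 × 1 = 1.475
  [13→15]: (1.32+0.86)/2 × 2 = 2.18
  [15→17]: (0.86+0.56)/2 × 2 = 1.42
  Sum = 78.3 µg/mL·hr
k_e = ln2 / t½ = 0.693147 / 3.23 = 0.2146 hr^-1
Extrapolated tail: C_last / k_e = 0.56 / 0.2146 = 2.610
AUC_0→∞ = 78.3 + 2.610 = 80.91 µg/mL·hr

AUC = 80.9 µg/mL·hr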